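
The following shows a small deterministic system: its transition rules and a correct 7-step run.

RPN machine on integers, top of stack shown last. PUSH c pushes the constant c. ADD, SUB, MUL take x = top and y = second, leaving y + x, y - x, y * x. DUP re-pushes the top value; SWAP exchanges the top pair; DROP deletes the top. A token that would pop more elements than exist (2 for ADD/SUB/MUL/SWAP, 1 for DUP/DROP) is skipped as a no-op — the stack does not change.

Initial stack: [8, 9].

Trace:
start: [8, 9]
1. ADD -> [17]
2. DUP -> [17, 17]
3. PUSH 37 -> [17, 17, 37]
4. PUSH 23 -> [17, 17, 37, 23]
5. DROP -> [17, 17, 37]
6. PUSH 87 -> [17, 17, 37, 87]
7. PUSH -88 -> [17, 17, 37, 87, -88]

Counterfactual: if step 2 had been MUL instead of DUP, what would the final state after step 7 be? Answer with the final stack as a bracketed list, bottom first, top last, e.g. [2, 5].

[17, 37, 87, -88]

(re-executing from step 2 with the substitution; state before step 2: [17])
2. MUL -> [17]
3. PUSH 37 -> [17, 37]
4. PUSH 23 -> [17, 37, 23]
5. DROP -> [17, 37]
6. PUSH 87 -> [17, 37, 87]
7. PUSH -88 -> [17, 37, 87, -88]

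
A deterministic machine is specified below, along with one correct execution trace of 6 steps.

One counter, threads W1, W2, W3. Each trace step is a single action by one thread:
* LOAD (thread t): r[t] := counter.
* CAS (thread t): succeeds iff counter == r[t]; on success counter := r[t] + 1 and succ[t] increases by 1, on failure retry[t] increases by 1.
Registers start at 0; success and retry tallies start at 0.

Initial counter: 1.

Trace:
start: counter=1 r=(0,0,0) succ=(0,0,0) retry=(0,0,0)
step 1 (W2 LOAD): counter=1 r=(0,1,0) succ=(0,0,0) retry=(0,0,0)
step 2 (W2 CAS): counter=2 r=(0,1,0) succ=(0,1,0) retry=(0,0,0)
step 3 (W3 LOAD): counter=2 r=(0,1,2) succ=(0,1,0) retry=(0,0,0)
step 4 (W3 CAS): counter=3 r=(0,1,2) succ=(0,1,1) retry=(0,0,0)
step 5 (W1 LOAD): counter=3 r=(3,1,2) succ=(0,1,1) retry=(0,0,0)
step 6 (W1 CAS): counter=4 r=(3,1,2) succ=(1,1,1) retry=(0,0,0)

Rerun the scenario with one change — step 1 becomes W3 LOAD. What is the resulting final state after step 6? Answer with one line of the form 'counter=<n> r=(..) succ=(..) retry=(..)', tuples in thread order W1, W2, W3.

counter=3 r=(2,0,1) succ=(1,0,1) retry=(0,1,0)

(re-executing from step 1 with the substitution; state before step 1: counter=1 r=(0,0,0) succ=(0,0,0) retry=(0,0,0))
step 1 (W3 LOAD): counter=1 r=(0,0,1) succ=(0,0,0) retry=(0,0,0)
step 2 (W2 CAS): counter=1 r=(0,0,1) succ=(0,0,0) retry=(0,1,0)
step 3 (W3 LOAD): counter=1 r=(0,0,1) succ=(0,0,0) retry=(0,1,0)
step 4 (W3 CAS): counter=2 r=(0,0,1) succ=(0,0,1) retry=(0,1,0)
step 5 (W1 LOAD): counter=2 r=(2,0,1) succ=(0,0,1) retry=(0,1,0)
step 6 (W1 CAS): counter=3 r=(2,0,1) succ=(1,0,1) retry=(0,1,0)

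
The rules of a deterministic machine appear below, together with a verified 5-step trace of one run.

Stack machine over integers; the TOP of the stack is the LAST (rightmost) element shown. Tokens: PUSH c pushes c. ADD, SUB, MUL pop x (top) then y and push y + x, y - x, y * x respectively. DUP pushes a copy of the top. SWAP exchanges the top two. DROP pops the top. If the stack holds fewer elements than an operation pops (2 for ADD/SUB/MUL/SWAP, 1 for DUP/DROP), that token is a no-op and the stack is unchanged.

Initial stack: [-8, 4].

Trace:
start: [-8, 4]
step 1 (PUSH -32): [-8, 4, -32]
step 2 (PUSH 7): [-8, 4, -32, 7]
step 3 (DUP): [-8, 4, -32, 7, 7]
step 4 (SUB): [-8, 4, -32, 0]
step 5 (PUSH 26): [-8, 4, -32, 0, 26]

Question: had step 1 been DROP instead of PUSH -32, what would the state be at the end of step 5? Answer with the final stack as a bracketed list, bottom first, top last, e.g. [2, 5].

[-8, 0, 26]

(re-executing from step 1 with the substitution; state before step 1: [-8, 4])
step 1 (DROP): [-8]
step 2 (PUSH 7): [-8, 7]
step 3 (DUP): [-8, 7, 7]
step 4 (SUB): [-8, 0]
step 5 (PUSH 26): [-8, 0, 26]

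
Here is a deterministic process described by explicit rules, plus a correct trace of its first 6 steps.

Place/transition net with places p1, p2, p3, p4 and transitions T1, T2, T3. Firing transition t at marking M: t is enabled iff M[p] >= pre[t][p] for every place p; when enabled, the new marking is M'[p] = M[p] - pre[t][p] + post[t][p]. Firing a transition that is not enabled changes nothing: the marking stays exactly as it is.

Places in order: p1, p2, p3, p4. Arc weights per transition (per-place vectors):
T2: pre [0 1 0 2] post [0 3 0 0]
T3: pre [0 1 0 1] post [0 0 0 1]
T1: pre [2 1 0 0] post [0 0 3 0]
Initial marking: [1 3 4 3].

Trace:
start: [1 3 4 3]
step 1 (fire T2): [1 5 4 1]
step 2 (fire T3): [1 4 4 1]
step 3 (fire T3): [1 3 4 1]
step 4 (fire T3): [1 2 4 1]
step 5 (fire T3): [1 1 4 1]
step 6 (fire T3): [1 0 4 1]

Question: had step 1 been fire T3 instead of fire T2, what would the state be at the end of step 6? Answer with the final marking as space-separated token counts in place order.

1 0 4 3

(re-executing from step 1 with the substitution; state before step 1: [1 3 4 3])
step 1 (fire T3): [1 2 4 3]
step 2 (fire T3): [1 1 4 3]
step 3 (fire T3): [1 0 4 3]
step 4 (fire T3): [1 0 4 3]
step 5 (fire T3): [1 0 4 3]
step 6 (fire T3): [1 0 4 3]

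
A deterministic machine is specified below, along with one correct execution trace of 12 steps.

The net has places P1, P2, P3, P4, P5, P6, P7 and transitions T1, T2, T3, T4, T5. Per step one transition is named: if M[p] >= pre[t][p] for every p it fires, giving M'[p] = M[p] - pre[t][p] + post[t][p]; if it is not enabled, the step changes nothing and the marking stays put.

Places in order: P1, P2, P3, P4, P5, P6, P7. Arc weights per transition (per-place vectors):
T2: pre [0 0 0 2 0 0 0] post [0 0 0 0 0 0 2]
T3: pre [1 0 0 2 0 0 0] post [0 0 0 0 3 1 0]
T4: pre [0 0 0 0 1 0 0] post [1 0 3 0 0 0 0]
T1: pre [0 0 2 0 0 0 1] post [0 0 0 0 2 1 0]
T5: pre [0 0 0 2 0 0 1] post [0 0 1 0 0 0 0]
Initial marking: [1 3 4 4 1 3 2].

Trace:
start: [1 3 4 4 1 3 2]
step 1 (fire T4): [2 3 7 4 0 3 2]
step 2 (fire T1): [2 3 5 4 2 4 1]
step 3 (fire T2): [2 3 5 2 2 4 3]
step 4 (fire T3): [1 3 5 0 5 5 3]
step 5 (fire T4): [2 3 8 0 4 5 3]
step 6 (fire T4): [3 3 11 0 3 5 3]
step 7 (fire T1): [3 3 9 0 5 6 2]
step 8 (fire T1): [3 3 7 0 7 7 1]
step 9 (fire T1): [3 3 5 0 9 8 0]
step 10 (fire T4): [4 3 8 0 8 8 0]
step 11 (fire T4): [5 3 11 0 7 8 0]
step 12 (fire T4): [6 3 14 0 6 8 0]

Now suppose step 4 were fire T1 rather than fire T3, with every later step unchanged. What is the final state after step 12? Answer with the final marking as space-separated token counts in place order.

(re-executing from step 4 with the substitution; state before step 4: [2 3 5 2 2 4 3])
step 4 (fire T1): [2 3 3 2 4 5 2]
step 5 (fire T4): [3 3 6 2 3 5 2]
step 6 (fire T4): [4 3 9 2 2 5 2]
step 7 (fire T1): [4 3 7 2 4 6 1]
step 8 (fire T1): [4 3 5 2 6 7 0]
step 9 (fire T1): [4 3 5 2 6 7 0]
step 10 (fire T4): [5 3 8 2 5 7 0]
step 11 (fire T4): [6 3 11 2 4 7 0]
step 12 (fire T4): [7 3 14 2 3 7 0]

7 3 14 2 3 7 0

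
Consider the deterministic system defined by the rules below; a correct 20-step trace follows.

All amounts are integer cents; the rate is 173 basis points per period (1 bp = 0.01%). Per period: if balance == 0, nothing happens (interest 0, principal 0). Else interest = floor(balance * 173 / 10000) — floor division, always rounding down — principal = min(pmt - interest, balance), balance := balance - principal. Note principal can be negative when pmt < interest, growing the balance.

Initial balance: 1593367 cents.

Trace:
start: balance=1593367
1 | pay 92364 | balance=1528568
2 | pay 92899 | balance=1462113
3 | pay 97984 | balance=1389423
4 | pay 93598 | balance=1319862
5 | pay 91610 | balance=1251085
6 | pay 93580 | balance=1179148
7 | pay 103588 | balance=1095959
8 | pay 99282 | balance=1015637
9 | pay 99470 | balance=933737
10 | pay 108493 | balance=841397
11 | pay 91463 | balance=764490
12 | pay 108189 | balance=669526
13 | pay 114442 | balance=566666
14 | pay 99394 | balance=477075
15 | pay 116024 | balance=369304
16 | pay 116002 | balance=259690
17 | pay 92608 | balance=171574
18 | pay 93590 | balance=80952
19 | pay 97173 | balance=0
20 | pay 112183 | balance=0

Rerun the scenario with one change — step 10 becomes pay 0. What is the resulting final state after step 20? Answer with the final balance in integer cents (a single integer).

(re-executing from step 10 with the substitution; state before step 10: balance=933737)
10 | pay 0 | balance=949890
11 | pay 91463 | balance=874860
12 | pay 108189 | balance=781806
13 | pay 114442 | balance=680889
14 | pay 99394 | balance=593274
15 | pay 116024 | balance=487513
16 | pay 116002 | balance=379944
17 | pay 92608 | balance=293909
18 | pay 93590 | balance=205403
19 | pay 97173 | balance=111783
20 | pay 112183 | balance=1533

1533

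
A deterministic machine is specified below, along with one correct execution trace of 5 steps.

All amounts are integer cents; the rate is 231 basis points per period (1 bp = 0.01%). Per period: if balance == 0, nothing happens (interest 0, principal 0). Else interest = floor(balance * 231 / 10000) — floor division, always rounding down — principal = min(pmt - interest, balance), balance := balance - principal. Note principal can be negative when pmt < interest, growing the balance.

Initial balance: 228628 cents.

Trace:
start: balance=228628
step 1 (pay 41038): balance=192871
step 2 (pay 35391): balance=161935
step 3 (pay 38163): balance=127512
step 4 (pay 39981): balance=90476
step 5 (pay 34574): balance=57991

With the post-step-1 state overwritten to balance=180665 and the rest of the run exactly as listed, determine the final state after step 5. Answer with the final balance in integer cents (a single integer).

state after step 1 := balance=180665
step 2 (pay 35391): balance=149447
step 3 (pay 38163): balance=114736
step 4 (pay 39981): balance=77405
step 5 (pay 34574): balance=44619

44619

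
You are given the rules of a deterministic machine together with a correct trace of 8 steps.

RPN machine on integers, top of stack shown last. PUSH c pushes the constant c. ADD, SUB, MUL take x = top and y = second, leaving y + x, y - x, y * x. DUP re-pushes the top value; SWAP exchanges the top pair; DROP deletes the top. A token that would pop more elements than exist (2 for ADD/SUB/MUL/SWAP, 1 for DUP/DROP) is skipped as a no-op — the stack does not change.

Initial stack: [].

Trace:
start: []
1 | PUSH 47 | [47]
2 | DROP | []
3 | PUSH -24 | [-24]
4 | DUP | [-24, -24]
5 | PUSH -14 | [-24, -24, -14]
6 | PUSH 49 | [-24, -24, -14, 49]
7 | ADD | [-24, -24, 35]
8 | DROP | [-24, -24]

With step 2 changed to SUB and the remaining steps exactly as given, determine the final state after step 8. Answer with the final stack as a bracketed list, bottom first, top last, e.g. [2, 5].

(re-executing from step 2 with the substitution; state before step 2: [47])
2 | SUB | [47]
3 | PUSH -24 | [47, -24]
4 | DUP | [47, -24, -24]
5 | PUSH -14 | [47, -24, -24, -14]
6 | PUSH 49 | [47, -24, -24, -14, 49]
7 | ADD | [47, -24, -24, 35]
8 | DROP | [47, -24, -24]

[47, -24, -24]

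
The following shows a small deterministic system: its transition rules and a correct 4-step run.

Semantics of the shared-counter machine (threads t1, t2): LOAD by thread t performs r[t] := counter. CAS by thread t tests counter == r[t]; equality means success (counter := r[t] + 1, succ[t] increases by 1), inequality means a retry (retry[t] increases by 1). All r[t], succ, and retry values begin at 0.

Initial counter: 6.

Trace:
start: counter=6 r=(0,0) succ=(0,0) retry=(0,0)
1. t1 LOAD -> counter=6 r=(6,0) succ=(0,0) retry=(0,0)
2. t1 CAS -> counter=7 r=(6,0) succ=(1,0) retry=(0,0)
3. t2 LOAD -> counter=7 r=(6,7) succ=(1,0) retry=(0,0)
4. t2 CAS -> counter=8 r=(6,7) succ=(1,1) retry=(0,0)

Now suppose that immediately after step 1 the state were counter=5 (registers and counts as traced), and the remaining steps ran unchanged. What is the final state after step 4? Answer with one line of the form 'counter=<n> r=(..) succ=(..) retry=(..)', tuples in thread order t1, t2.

counter=6 r=(6,5) succ=(0,1) retry=(1,0)

state after step 1 := counter=5 r=(6,0) succ=(0,0) retry=(0,0)
2. t1 CAS -> counter=5 r=(6,0) succ=(0,0) retry=(1,0)
3. t2 LOAD -> counter=5 r=(6,5) succ=(0,0) retry=(1,0)
4. t2 CAS -> counter=6 r=(6,5) succ=(0,1) retry=(1,0)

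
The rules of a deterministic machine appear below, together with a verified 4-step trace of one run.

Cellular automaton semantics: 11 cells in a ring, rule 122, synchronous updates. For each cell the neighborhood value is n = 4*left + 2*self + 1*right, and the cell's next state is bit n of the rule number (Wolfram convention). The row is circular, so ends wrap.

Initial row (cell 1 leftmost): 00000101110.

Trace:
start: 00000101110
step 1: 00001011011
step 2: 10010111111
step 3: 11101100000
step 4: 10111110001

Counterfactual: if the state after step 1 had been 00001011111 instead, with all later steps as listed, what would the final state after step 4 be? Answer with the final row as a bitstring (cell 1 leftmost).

00111001110

state after step 1 := 00001011111
step 2: 10010110001
step 3: 11101111011
step 4: 00111001110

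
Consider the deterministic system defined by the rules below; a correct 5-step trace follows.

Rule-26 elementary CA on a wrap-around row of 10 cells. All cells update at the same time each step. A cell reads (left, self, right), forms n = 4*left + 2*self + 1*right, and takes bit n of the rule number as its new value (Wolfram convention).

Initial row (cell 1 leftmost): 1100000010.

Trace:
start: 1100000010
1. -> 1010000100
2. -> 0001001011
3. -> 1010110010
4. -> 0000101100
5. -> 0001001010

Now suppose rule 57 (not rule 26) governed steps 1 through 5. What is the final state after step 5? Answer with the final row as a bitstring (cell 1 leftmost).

0110100101

(re-executing steps 1..5 under rule 57; state before step 1: 1100000010)
1. -> 1011111001
2. -> 0110000101
3. -> 1101110010
4. -> 1011001001
5. -> 0110100101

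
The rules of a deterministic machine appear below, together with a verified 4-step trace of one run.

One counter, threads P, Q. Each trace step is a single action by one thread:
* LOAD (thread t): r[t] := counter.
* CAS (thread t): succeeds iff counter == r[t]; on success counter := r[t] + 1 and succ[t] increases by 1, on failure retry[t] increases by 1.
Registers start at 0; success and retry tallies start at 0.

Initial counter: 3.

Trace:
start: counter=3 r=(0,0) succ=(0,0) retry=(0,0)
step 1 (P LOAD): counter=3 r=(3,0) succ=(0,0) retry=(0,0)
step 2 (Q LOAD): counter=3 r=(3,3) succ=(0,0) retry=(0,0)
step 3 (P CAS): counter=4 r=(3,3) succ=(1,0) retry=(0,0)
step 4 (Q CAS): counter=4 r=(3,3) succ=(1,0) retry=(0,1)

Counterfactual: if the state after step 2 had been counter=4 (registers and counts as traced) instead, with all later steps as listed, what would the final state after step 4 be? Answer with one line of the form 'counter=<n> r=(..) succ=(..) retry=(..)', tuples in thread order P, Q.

state after step 2 := counter=4 r=(3,3) succ=(0,0) retry=(0,0)
step 3 (P CAS): counter=4 r=(3,3) succ=(0,0) retry=(1,0)
step 4 (Q CAS): counter=4 r=(3,3) succ=(0,0) retry=(1,1)

counter=4 r=(3,3) succ=(0,0) retry=(1,1)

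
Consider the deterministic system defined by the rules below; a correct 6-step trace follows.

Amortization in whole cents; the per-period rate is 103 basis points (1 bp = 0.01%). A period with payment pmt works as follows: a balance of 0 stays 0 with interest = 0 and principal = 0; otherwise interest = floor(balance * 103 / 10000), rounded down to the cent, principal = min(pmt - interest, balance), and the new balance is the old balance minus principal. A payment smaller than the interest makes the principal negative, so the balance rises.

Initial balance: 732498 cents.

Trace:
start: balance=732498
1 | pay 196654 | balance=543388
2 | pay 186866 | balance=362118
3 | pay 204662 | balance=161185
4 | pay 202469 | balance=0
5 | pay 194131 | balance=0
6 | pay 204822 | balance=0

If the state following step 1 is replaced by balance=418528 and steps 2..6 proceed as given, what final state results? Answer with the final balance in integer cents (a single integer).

state after step 1 := balance=418528
2 | pay 186866 | balance=235972
3 | pay 204662 | balance=33740
4 | pay 202469 | balance=0
5 | pay 194131 | balance=0
6 | pay 204822 | balance=0

0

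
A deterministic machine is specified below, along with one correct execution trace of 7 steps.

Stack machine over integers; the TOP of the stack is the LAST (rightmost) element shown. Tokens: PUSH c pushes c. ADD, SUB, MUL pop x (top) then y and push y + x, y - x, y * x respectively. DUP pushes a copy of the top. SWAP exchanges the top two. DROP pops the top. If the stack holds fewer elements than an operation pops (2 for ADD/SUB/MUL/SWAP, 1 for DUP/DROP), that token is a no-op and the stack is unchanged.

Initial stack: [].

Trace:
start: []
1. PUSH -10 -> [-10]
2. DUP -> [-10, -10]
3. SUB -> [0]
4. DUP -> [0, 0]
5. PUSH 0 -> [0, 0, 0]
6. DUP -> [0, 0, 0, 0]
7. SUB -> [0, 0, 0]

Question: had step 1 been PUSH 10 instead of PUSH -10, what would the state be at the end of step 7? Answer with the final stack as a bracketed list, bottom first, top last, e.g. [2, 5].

(re-executing from step 1 with the substitution; state before step 1: [])
1. PUSH 10 -> [10]
2. DUP -> [10, 10]
3. SUB -> [0]
4. DUP -> [0, 0]
5. PUSH 0 -> [0, 0, 0]
6. DUP -> [0, 0, 0, 0]
7. SUB -> [0, 0, 0]

[0, 0, 0]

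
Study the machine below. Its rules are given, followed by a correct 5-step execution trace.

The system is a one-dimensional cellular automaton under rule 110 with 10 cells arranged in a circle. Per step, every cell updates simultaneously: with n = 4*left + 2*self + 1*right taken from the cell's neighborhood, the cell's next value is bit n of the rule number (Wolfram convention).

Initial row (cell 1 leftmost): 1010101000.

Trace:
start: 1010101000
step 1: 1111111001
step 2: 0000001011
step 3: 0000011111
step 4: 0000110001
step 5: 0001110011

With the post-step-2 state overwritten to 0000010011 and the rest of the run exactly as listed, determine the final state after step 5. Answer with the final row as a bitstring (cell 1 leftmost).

0011000111

state after step 2 := 0000010011
step 3: 0000110111
step 4: 0001111101
step 5: 0011000111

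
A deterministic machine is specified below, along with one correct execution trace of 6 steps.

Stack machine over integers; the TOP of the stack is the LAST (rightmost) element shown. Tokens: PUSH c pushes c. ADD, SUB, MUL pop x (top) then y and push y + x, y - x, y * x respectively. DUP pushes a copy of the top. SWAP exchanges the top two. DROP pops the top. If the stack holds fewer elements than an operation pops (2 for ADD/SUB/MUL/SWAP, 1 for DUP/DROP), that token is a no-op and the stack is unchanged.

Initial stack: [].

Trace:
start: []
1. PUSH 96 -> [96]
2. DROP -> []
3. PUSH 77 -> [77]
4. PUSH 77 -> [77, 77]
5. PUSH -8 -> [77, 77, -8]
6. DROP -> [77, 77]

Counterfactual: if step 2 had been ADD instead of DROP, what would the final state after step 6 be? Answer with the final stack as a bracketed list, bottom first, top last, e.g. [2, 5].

[96, 77, 77]

(re-executing from step 2 with the substitution; state before step 2: [96])
2. ADD -> [96]
3. PUSH 77 -> [96, 77]
4. PUSH 77 -> [96, 77, 77]
5. PUSH -8 -> [96, 77, 77, -8]
6. DROP -> [96, 77, 77]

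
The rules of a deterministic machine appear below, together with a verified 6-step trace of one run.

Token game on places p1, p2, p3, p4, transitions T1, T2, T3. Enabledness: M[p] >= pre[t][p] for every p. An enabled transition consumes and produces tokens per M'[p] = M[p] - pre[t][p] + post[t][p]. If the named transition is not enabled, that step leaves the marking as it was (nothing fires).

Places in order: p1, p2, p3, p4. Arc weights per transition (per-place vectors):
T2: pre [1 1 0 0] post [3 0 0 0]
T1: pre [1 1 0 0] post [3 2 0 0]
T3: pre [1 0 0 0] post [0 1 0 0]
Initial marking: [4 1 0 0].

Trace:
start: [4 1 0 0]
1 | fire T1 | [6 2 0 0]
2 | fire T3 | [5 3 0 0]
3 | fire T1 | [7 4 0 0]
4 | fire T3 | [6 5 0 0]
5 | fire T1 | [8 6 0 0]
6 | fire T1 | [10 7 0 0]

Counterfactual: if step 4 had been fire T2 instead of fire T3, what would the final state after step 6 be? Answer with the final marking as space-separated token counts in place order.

13 5 0 0

(re-executing from step 4 with the substitution; state before step 4: [7 4 0 0])
4 | fire T2 | [9 3 0 0]
5 | fire T1 | [11 4 0 0]
6 | fire T1 | [13 5 0 0]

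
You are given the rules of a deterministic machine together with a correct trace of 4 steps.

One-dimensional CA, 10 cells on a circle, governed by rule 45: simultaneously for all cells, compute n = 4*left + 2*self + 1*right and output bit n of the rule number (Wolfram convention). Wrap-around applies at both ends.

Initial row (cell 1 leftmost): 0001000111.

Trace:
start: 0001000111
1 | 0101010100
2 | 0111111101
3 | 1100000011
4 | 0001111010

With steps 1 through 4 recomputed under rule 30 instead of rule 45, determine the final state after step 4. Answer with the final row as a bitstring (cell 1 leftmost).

0110010011

(re-executing steps 1..4 under rule 30; state before step 1: 0001000111)
1 | 1011101100
2 | 1010001011
3 | 0011011010
4 | 0110010011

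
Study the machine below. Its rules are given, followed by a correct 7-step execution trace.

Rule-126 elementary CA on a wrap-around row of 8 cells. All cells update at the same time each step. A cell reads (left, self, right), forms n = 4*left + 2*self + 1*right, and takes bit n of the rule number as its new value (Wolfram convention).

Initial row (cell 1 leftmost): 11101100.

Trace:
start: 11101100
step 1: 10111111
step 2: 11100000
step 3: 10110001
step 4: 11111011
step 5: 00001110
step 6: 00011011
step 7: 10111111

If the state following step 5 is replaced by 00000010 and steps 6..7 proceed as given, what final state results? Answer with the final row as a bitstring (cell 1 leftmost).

state after step 5 := 00000010
step 6: 00000111
step 7: 10001101

10001101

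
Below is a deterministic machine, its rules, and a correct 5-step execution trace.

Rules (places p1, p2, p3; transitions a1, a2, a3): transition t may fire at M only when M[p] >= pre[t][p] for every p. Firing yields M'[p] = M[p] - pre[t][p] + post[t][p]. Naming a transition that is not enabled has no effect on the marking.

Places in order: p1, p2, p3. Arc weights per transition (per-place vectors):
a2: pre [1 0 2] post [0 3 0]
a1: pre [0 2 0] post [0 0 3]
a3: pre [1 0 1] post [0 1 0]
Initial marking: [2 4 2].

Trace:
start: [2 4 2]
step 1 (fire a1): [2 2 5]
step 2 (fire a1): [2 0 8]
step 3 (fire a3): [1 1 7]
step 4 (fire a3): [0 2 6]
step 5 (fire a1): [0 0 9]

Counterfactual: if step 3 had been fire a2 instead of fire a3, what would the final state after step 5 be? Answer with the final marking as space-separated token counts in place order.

(re-executing from step 3 with the substitution; state before step 3: [2 0 8])
step 3 (fire a2): [1 3 6]
step 4 (fire a3): [0 4 5]
step 5 (fire a1): [0 2 8]

0 2 8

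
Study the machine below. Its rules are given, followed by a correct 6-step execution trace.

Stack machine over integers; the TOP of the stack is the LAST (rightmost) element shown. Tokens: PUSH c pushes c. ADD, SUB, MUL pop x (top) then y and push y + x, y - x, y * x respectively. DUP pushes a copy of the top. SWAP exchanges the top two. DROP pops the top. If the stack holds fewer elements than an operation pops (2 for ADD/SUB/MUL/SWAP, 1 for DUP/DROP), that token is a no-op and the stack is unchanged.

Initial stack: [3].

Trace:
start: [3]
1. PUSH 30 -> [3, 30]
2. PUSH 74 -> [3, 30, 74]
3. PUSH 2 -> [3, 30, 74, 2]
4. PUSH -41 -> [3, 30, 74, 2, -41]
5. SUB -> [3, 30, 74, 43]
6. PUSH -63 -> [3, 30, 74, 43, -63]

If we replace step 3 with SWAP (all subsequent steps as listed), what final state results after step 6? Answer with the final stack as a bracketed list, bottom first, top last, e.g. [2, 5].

(re-executing from step 3 with the substitution; state before step 3: [3, 30, 74])
3. SWAP -> [3, 74, 30]
4. PUSH -41 -> [3, 74, 30, -41]
5. SUB -> [3, 74, 71]
6. PUSH -63 -> [3, 74, 71, -63]

[3, 74, 71, -63]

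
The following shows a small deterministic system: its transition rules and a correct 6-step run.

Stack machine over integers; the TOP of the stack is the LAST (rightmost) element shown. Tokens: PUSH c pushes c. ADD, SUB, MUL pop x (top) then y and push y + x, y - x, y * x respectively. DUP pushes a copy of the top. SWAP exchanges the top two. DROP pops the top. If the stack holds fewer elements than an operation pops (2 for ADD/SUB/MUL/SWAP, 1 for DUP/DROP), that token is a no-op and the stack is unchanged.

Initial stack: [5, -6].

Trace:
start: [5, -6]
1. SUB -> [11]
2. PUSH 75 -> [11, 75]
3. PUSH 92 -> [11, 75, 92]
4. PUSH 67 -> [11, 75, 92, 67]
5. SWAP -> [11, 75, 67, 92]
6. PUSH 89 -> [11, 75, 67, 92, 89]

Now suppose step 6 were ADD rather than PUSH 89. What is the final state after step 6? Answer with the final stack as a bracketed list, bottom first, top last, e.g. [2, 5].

[11, 75, 159]

(re-executing from step 6 with the substitution; state before step 6: [11, 75, 67, 92])
6. ADD -> [11, 75, 159]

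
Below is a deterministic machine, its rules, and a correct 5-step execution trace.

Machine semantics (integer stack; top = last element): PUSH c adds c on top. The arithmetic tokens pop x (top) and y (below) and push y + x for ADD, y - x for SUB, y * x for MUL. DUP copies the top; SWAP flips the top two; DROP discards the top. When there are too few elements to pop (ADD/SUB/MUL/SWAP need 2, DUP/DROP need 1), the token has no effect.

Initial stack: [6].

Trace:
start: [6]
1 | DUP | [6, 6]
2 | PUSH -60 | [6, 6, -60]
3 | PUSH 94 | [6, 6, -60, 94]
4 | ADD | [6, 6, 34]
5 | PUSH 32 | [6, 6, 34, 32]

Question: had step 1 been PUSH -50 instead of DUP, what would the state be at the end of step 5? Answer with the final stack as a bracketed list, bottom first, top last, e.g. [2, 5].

[6, -50, 34, 32]

(re-executing from step 1 with the substitution; state before step 1: [6])
1 | PUSH -50 | [6, -50]
2 | PUSH -60 | [6, -50, -60]
3 | PUSH 94 | [6, -50, -60, 94]
4 | ADD | [6, -50, 34]
5 | PUSH 32 | [6, -50, 34, 32]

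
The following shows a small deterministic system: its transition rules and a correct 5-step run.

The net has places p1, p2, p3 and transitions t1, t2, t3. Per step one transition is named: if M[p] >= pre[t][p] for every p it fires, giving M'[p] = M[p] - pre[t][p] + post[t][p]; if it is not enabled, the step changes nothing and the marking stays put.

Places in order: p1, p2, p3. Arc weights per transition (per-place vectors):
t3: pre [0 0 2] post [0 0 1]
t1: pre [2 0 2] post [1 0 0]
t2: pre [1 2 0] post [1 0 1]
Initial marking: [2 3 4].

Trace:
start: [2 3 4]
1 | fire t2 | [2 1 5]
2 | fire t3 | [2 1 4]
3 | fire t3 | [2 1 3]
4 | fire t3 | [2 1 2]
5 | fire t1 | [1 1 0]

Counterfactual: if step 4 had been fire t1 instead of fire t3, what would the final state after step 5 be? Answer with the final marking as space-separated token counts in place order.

1 1 1

(re-executing from step 4 with the substitution; state before step 4: [2 1 3])
4 | fire t1 | [1 1 1]
5 | fire t1 | [1 1 1]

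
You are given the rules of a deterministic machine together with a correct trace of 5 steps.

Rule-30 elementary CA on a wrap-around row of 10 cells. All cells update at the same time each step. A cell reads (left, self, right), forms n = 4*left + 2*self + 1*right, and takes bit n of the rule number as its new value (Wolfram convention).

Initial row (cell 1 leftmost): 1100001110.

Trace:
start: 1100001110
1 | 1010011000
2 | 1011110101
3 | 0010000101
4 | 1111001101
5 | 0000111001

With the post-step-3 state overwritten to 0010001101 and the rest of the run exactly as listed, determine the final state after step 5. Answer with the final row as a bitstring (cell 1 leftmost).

0000010111

state after step 3 := 0010001101
4 | 1111011001
5 | 0000010111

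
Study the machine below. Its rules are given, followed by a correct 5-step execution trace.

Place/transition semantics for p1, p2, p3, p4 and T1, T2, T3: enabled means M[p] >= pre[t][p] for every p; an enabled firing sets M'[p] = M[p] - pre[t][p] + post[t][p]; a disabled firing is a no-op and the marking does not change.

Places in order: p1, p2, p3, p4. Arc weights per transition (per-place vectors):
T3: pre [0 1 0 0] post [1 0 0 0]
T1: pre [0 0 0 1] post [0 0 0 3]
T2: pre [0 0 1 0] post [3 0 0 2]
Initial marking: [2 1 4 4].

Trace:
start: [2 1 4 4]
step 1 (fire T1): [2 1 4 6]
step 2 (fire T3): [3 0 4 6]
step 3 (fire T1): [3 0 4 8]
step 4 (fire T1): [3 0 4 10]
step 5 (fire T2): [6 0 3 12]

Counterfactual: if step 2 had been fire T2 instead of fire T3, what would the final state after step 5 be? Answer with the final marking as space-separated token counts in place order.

(re-executing from step 2 with the substitution; state before step 2: [2 1 4 6])
step 2 (fire T2): [5 1 3 8]
step 3 (fire T1): [5 1 3 10]
step 4 (fire T1): [5 1 3 12]
step 5 (fire T2): [8 1 2 14]

8 1 2 14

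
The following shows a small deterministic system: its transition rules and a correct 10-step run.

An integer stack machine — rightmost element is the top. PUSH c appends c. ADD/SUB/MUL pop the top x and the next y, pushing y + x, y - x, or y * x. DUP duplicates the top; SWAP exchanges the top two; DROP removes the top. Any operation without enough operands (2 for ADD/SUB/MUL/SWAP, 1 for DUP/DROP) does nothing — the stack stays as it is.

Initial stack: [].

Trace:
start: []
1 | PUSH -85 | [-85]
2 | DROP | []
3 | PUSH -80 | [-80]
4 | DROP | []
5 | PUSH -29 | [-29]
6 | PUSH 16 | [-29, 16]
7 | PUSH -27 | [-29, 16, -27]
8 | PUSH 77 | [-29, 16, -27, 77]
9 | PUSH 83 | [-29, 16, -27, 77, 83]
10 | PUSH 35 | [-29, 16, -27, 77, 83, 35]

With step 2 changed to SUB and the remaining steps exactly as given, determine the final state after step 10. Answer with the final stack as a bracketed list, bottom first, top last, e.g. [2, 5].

(re-executing from step 2 with the substitution; state before step 2: [-85])
2 | SUB | [-85]
3 | PUSH -80 | [-85, -80]
4 | DROP | [-85]
5 | PUSH -29 | [-85, -29]
6 | PUSH 16 | [-85, -29, 16]
7 | PUSH -27 | [-85, -29, 16, -27]
8 | PUSH 77 | [-85, -29, 16, -27, 77]
9 | PUSH 83 | [-85, -29, 16, -27, 77, 83]
10 | PUSH 35 | [-85, -29, 16, -27, 77, 83, 35]

[-85, -29, 16, -27, 77, 83, 35]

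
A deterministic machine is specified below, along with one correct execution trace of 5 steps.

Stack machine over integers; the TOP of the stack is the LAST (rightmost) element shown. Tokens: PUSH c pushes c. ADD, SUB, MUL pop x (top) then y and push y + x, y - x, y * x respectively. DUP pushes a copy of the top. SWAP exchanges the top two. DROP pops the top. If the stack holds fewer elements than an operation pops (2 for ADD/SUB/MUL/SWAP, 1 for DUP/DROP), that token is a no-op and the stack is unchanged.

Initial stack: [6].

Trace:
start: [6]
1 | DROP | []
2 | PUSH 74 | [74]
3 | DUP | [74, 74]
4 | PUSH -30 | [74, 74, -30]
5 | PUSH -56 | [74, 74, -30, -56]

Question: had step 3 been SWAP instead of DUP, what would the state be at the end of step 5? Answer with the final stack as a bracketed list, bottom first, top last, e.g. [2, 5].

(re-executing from step 3 with the substitution; state before step 3: [74])
3 | SWAP | [74]
4 | PUSH -30 | [74, -30]
5 | PUSH -56 | [74, -30, -56]

[74, -30, -56]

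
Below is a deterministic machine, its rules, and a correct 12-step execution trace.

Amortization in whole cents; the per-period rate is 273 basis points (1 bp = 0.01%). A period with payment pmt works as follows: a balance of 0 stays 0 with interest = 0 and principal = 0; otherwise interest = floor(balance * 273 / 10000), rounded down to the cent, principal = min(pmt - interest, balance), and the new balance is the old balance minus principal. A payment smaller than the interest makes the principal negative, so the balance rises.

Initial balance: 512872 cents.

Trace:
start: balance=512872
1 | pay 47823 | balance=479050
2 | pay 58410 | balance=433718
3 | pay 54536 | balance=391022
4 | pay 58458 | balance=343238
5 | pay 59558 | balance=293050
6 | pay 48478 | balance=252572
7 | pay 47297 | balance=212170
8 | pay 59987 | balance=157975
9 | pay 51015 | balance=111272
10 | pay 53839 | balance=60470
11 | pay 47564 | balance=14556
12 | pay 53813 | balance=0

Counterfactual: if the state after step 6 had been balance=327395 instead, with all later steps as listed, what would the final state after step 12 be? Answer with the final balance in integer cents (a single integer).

state after step 6 := balance=327395
7 | pay 47297 | balance=289035
8 | pay 59987 | balance=236938
9 | pay 51015 | balance=192391
10 | pay 53839 | balance=143804
11 | pay 47564 | balance=100165
12 | pay 53813 | balance=49086

49086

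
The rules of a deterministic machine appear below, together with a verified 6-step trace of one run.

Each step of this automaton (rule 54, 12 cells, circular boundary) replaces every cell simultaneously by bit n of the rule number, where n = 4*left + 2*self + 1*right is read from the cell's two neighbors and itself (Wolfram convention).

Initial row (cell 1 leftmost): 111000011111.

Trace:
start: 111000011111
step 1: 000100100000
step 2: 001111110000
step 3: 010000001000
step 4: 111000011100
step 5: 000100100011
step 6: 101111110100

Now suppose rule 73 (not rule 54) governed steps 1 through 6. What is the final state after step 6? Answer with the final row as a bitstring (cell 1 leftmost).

(re-executing steps 1..6 under rule 73; state before step 1: 111000011111)
step 1: 001011010000
step 2: 100011000111
step 3: 101011010100
step 4: 000011000000
step 5: 111011011111
step 6: 001011010000

001011010000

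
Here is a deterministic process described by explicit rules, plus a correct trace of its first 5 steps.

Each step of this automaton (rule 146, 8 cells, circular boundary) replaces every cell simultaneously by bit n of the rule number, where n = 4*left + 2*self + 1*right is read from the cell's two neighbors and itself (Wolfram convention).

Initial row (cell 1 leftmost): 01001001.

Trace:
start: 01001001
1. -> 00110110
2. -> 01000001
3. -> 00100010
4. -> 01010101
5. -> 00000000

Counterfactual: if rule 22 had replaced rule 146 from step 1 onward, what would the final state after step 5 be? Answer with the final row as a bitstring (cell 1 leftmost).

00000000

(re-executing steps 1..5 under rule 22; state before step 1: 01001001)
1. -> 01111111
2. -> 00000000
3. -> 00000000
4. -> 00000000
5. -> 00000000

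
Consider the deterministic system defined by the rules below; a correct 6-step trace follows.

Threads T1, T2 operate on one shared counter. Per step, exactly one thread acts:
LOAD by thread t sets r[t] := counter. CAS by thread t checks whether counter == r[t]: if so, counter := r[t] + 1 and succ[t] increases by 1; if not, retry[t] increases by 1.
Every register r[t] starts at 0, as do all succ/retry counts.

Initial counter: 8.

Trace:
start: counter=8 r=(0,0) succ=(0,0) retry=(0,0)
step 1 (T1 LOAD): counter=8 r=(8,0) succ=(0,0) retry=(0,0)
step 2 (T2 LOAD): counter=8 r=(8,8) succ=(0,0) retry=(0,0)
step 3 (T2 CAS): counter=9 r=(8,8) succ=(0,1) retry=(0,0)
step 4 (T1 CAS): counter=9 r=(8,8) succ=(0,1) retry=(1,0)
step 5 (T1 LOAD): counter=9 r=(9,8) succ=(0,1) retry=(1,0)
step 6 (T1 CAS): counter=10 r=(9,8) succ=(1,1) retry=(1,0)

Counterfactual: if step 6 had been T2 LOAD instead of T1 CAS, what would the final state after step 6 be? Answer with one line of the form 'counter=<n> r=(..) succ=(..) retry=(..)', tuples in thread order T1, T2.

counter=9 r=(9,9) succ=(0,1) retry=(1,0)

(re-executing from step 6 with the substitution; state before step 6: counter=9 r=(9,8) succ=(0,1) retry=(1,0))
step 6 (T2 LOAD): counter=9 r=(9,9) succ=(0,1) retry=(1,0)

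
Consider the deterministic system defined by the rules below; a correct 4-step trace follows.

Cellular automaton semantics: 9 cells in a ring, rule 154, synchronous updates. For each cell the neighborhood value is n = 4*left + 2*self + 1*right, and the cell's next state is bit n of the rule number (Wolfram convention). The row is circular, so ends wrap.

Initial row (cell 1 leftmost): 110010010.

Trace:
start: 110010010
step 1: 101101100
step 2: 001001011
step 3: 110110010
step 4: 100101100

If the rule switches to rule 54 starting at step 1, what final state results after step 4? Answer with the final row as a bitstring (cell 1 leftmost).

(re-executing steps 1..4 under rule 54; state before step 1: 110010010)
step 1: 001111111
step 2: 110000000
step 3: 001000001
step 4: 111100011

111100011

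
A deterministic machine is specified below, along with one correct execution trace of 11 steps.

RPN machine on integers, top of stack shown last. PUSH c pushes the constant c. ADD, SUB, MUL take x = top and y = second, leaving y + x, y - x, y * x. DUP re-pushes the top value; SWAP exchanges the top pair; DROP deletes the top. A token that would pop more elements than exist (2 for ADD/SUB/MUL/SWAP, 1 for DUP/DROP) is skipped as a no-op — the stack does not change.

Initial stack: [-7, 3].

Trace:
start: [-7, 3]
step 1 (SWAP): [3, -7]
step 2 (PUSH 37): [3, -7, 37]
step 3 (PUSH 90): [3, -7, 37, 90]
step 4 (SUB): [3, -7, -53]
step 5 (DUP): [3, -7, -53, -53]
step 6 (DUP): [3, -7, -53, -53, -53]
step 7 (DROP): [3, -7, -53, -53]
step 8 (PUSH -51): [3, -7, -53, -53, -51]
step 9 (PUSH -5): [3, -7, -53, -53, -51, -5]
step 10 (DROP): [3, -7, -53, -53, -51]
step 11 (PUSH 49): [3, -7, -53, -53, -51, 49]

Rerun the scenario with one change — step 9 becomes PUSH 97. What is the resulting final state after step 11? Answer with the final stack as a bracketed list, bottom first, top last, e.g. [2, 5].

[3, -7, -53, -53, -51, 49]

(re-executing from step 9 with the substitution; state before step 9: [3, -7, -53, -53, -51])
step 9 (PUSH 97): [3, -7, -53, -53, -51, 97]
step 10 (DROP): [3, -7, -53, -53, -51]
step 11 (PUSH 49): [3, -7, -53, -53, -51, 49]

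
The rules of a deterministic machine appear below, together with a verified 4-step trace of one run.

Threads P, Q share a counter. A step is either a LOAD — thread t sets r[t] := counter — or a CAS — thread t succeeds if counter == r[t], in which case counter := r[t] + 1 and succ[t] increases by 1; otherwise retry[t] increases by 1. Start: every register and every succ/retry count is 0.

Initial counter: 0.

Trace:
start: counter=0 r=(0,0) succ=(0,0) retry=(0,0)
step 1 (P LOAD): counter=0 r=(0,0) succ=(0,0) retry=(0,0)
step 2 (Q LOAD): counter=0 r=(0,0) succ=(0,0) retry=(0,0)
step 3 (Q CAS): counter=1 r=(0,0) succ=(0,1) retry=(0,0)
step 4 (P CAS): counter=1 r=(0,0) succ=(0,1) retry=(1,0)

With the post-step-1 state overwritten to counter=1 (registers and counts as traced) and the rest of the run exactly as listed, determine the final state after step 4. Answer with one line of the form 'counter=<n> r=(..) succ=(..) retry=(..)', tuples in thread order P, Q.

state after step 1 := counter=1 r=(0,0) succ=(0,0) retry=(0,0)
step 2 (Q LOAD): counter=1 r=(0,1) succ=(0,0) retry=(0,0)
step 3 (Q CAS): counter=2 r=(0,1) succ=(0,1) retry=(0,0)
step 4 (P CAS): counter=2 r=(0,1) succ=(0,1) retry=(1,0)

counter=2 r=(0,1) succ=(0,1) retry=(1,0)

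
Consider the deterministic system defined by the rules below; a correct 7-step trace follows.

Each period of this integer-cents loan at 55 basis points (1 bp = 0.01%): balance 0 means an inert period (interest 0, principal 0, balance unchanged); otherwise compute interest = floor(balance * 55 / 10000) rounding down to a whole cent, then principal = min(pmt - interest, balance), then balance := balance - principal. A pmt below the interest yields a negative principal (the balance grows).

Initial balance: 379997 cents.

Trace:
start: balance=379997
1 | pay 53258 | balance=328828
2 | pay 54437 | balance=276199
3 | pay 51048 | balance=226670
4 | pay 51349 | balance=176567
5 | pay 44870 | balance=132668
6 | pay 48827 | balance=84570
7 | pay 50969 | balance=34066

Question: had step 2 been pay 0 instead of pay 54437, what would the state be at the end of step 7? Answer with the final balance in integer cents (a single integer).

(re-executing from step 2 with the substitution; state before step 2: balance=328828)
2 | pay 0 | balance=330636
3 | pay 51048 | balance=281406
4 | pay 51349 | balance=231604
5 | pay 44870 | balance=188007
6 | pay 48827 | balance=140214
7 | pay 50969 | balance=90016

90016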